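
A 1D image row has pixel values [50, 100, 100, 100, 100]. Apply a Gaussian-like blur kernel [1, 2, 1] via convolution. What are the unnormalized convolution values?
Convolve image row [50, 100, 100, 100, 100] with kernel [1, 2, 1]: y[0] = 50×1 = 50; y[1] = 50×2 + 100×1 = 200; y[2] = 50×1 + 100×2 + 100×1 = 350; y[3] = 100×1 + 100×2 + 100×1 = 400; y[4] = 100×1 + 100×2 + 100×1 = 400; y[5] = 100×1 + 100×2 = 300; y[6] = 100×1 = 100 → [50, 200, 350, 400, 400, 300, 100]. Normalization factor = sum(kernel) = 4.

[50, 200, 350, 400, 400, 300, 100]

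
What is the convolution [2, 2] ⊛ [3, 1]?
y[0] = 2×3 = 6; y[1] = 2×1 + 2×3 = 8; y[2] = 2×1 = 2

[6, 8, 2]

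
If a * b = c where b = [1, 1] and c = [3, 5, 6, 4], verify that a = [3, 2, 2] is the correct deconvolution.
Forward-compute [3, 2, 2] * [1, 1]: c[0] = 3×1 = 3; c[1] = 3×1 + 2×1 = 5; c[2] = 2×1 + 2×1 = 4; c[3] = 2×1 = 2 → [3, 5, 4, 2]. Does not match given c = [3, 5, 6, 4].

Not verified. [3, 2, 2] * [1, 1] = [3, 5, 4, 2], which differs from [3, 5, 6, 4] at index 2.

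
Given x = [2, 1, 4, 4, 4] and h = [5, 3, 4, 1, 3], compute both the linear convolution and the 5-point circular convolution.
Linear: y_lin[0] = 2×5 = 10; y_lin[1] = 2×3 + 1×5 = 11; y_lin[2] = 2×4 + 1×3 + 4×5 = 31; y_lin[3] = 2×1 + 1×4 + 4×3 + 4×5 = 38; y_lin[4] = 2×3 + 1×1 + 4×4 + 4×3 + 4×5 = 55; y_lin[5] = 1×3 + 4×1 + 4×4 + 4×3 = 35; y_lin[6] = 4×3 + 4×1 + 4×4 = 32; y_lin[7] = 4×3 + 4×1 = 16; y_lin[8] = 4×3 = 12 → [10, 11, 31, 38, 55, 35, 32, 16, 12]. Circular (length 5): y[0] = 2×5 + 1×3 + 4×1 + 4×4 + 4×3 = 45; y[1] = 2×3 + 1×5 + 4×3 + 4×1 + 4×4 = 43; y[2] = 2×4 + 1×3 + 4×5 + 4×3 + 4×1 = 47; y[3] = 2×1 + 1×4 + 4×3 + 4×5 + 4×3 = 50; y[4] = 2×3 + 1×1 + 4×4 + 4×3 + 4×5 = 55 → [45, 43, 47, 50, 55]

Linear: [10, 11, 31, 38, 55, 35, 32, 16, 12], Circular: [45, 43, 47, 50, 55]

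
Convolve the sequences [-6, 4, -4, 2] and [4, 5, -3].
y[0] = -6×4 = -24; y[1] = -6×5 + 4×4 = -14; y[2] = -6×-3 + 4×5 + -4×4 = 22; y[3] = 4×-3 + -4×5 + 2×4 = -24; y[4] = -4×-3 + 2×5 = 22; y[5] = 2×-3 = -6

[-24, -14, 22, -24, 22, -6]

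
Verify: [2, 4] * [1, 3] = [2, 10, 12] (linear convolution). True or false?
Recompute linear convolution of [2, 4] and [1, 3]: y[0] = 2×1 = 2; y[1] = 2×3 + 4×1 = 10; y[2] = 4×3 = 12 → [2, 10, 12]. Given [2, 10, 12] matches, so answer: Yes

Yes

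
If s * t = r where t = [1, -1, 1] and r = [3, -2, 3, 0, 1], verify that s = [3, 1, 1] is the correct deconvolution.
Forward-compute [3, 1, 1] * [1, -1, 1]: r[0] = 3×1 = 3; r[1] = 3×-1 + 1×1 = -2; r[2] = 3×1 + 1×-1 + 1×1 = 3; r[3] = 1×1 + 1×-1 = 0; r[4] = 1×1 = 1 → [3, -2, 3, 0, 1]. Matches given r = [3, -2, 3, 0, 1], so verified.

Verified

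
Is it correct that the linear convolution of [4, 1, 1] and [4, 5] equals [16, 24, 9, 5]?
Recompute linear convolution of [4, 1, 1] and [4, 5]: y[0] = 4×4 = 16; y[1] = 4×5 + 1×4 = 24; y[2] = 1×5 + 1×4 = 9; y[3] = 1×5 = 5 → [16, 24, 9, 5]. Given [16, 24, 9, 5] matches, so answer: Yes

Yes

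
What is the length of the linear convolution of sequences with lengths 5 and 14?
Linear/full convolution length: m + n - 1 = 5 + 14 - 1 = 18

18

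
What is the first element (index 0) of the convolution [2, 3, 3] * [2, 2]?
Use y[k] = Σ_i a[i]·b[k-i] at k=0. y[0] = 2×2 = 4

4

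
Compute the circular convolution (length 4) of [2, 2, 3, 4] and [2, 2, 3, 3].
Use y[k] = Σ_j f[j]·g[(k-j) mod 4]. y[0] = 2×2 + 2×3 + 3×3 + 4×2 = 27; y[1] = 2×2 + 2×2 + 3×3 + 4×3 = 29; y[2] = 2×3 + 2×2 + 3×2 + 4×3 = 28; y[3] = 2×3 + 2×3 + 3×2 + 4×2 = 26. Result: [27, 29, 28, 26]

[27, 29, 28, 26]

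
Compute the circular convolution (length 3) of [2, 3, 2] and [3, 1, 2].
Use y[k] = Σ_j u[j]·v[(k-j) mod 3]. y[0] = 2×3 + 3×2 + 2×1 = 14; y[1] = 2×1 + 3×3 + 2×2 = 15; y[2] = 2×2 + 3×1 + 2×3 = 13. Result: [14, 15, 13]

[14, 15, 13]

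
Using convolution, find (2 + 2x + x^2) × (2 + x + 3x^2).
Ascending coefficients: a = [2, 2, 1], b = [2, 1, 3]. c[0] = 2×2 = 4; c[1] = 2×1 + 2×2 = 6; c[2] = 2×3 + 2×1 + 1×2 = 10; c[3] = 2×3 + 1×1 = 7; c[4] = 1×3 = 3. Result coefficients: [4, 6, 10, 7, 3] → 4 + 6x + 10x^2 + 7x^3 + 3x^4

4 + 6x + 10x^2 + 7x^3 + 3x^4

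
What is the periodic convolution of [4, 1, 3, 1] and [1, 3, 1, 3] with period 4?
Use y[k] = Σ_j a[j]·b[(k-j) mod 4]. y[0] = 4×1 + 1×3 + 3×1 + 1×3 = 13; y[1] = 4×3 + 1×1 + 3×3 + 1×1 = 23; y[2] = 4×1 + 1×3 + 3×1 + 1×3 = 13; y[3] = 4×3 + 1×1 + 3×3 + 1×1 = 23. Result: [13, 23, 13, 23]

[13, 23, 13, 23]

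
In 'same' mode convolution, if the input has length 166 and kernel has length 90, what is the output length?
'Same' mode returns an output with the same length as the input: 166

166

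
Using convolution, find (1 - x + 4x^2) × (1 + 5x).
Ascending coefficients: a = [1, -1, 4], b = [1, 5]. c[0] = 1×1 = 1; c[1] = 1×5 + -1×1 = 4; c[2] = -1×5 + 4×1 = -1; c[3] = 4×5 = 20. Result coefficients: [1, 4, -1, 20] → 1 + 4x - x^2 + 20x^3

1 + 4x - x^2 + 20x^3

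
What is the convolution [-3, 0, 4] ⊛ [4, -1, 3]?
y[0] = -3×4 = -12; y[1] = -3×-1 + 0×4 = 3; y[2] = -3×3 + 0×-1 + 4×4 = 7; y[3] = 0×3 + 4×-1 = -4; y[4] = 4×3 = 12

[-12, 3, 7, -4, 12]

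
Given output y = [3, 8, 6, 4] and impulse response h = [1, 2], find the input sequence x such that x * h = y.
Deconvolve y=[3, 8, 6, 4] by h=[1, 2]. Since h[0]=1, solve forward: x[0] = y[0] / 1 = 3; x[1] = (y[1] - 3×2) / 1 = 2; x[2] = (y[2] - 2×2) / 1 = 2. So x = [3, 2, 2]. Check by forward convolution: y[0] = 3×1 = 3; y[1] = 3×2 + 2×1 = 8; y[2] = 2×2 + 2×1 = 6; y[3] = 2×2 = 4

[3, 2, 2]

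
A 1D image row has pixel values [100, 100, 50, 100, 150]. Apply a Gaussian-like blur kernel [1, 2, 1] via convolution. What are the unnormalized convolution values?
Convolve image row [100, 100, 50, 100, 150] with kernel [1, 2, 1]: y[0] = 100×1 = 100; y[1] = 100×2 + 100×1 = 300; y[2] = 100×1 + 100×2 + 50×1 = 350; y[3] = 100×1 + 50×2 + 100×1 = 300; y[4] = 50×1 + 100×2 + 150×1 = 400; y[5] = 100×1 + 150×2 = 400; y[6] = 150×1 = 150 → [100, 300, 350, 300, 400, 400, 150]. Normalization factor = sum(kernel) = 4.

[100, 300, 350, 300, 400, 400, 150]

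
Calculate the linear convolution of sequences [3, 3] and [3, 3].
y[0] = 3×3 = 9; y[1] = 3×3 + 3×3 = 18; y[2] = 3×3 = 9

[9, 18, 9]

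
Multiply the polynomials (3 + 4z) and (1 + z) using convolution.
Ascending coefficients: a = [3, 4], b = [1, 1]. c[0] = 3×1 = 3; c[1] = 3×1 + 4×1 = 7; c[2] = 4×1 = 4. Result coefficients: [3, 7, 4] → 3 + 7z + 4z^2

3 + 7z + 4z^2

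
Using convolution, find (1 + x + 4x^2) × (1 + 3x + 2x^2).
Ascending coefficients: a = [1, 1, 4], b = [1, 3, 2]. c[0] = 1×1 = 1; c[1] = 1×3 + 1×1 = 4; c[2] = 1×2 + 1×3 + 4×1 = 9; c[3] = 1×2 + 4×3 = 14; c[4] = 4×2 = 8. Result coefficients: [1, 4, 9, 14, 8] → 1 + 4x + 9x^2 + 14x^3 + 8x^4

1 + 4x + 9x^2 + 14x^3 + 8x^4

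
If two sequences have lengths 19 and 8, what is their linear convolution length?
Linear/full convolution length: m + n - 1 = 19 + 8 - 1 = 26

26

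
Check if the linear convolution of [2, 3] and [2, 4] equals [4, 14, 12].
Recompute linear convolution of [2, 3] and [2, 4]: y[0] = 2×2 = 4; y[1] = 2×4 + 3×2 = 14; y[2] = 3×4 = 12 → [4, 14, 12]. Given [4, 14, 12] matches, so answer: Yes

Yes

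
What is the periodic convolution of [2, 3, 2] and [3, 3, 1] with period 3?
Use y[k] = Σ_j u[j]·v[(k-j) mod 3]. y[0] = 2×3 + 3×1 + 2×3 = 15; y[1] = 2×3 + 3×3 + 2×1 = 17; y[2] = 2×1 + 3×3 + 2×3 = 17. Result: [15, 17, 17]

[15, 17, 17]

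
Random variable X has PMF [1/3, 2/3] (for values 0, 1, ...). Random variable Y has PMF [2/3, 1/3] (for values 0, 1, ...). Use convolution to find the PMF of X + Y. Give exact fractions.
P(X+Y=k) = Σ_i P(X=i)·P(Y=k-i) — a convolution of [1/3, 2/3] and [2/3, 1/3]. P(X+Y=0) = (1/3)×(2/3) = 2/9; P(X+Y=1) = (1/3)×(1/3) + (2/3)×(2/3) = 1/9 + 4/9 = 5/9; P(X+Y=2) = (2/3)×(1/3) = 2/9. PMF: [2/9, 5/9, 2/9] (sums to 1 ✓)

[2/9, 5/9, 2/9]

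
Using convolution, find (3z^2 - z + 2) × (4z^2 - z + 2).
Ascending coefficients: a = [2, -1, 3], b = [2, -1, 4]. c[0] = 2×2 = 4; c[1] = 2×-1 + -1×2 = -4; c[2] = 2×4 + -1×-1 + 3×2 = 15; c[3] = -1×4 + 3×-1 = -7; c[4] = 3×4 = 12. Result coefficients: [4, -4, 15, -7, 12] → 12z^4 - 7z^3 + 15z^2 - 4z + 4

12z^4 - 7z^3 + 15z^2 - 4z + 4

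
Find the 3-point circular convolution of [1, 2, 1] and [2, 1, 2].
Use y[k] = Σ_j x[j]·h[(k-j) mod 3]. y[0] = 1×2 + 2×2 + 1×1 = 7; y[1] = 1×1 + 2×2 + 1×2 = 7; y[2] = 1×2 + 2×1 + 1×2 = 6. Result: [7, 7, 6]

[7, 7, 6]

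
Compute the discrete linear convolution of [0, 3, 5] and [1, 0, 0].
y[0] = 0×1 = 0; y[1] = 0×0 + 3×1 = 3; y[2] = 0×0 + 3×0 + 5×1 = 5; y[3] = 3×0 + 5×0 = 0; y[4] = 5×0 = 0

[0, 3, 5, 0, 0]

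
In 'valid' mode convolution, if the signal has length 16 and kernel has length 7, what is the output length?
'Valid' mode counts only positions where the kernel fully overlaps the signal: m - n + 1 = 16 - 7 + 1 = 10

10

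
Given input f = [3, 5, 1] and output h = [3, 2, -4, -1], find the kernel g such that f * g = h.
Output length 4 = len(f) + len(g) - 1 ⇒ len(g) = 2. Solve g forward using g[k] = (h[k] - Σ_{i≥1} f[i]·g[k-i]) / f[0]: g[0] = h[0] / f[0] = 3 / 3 = 1; g[1] = (h[1] - 5×1) / f[0] = (2 - 5×1) / 3 = -1. So g = [1, -1]. Forward-check [3, 5, 1] * [1, -1]: h[0] = 3×1 = 3; h[1] = 3×-1 + 5×1 = 2; h[2] = 5×-1 + 1×1 = -4; h[3] = 1×-1 = -1 → [3, 2, -4, -1] ✓

[1, -1]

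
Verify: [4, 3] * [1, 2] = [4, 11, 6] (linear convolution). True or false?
Recompute linear convolution of [4, 3] and [1, 2]: y[0] = 4×1 = 4; y[1] = 4×2 + 3×1 = 11; y[2] = 3×2 = 6 → [4, 11, 6]. Given [4, 11, 6] matches, so answer: Yes

Yes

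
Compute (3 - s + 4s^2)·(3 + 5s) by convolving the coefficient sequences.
Ascending coefficients: a = [3, -1, 4], b = [3, 5]. c[0] = 3×3 = 9; c[1] = 3×5 + -1×3 = 12; c[2] = -1×5 + 4×3 = 7; c[3] = 4×5 = 20. Result coefficients: [9, 12, 7, 20] → 9 + 12s + 7s^2 + 20s^3

9 + 12s + 7s^2 + 20s^3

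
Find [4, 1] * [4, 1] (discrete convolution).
y[0] = 4×4 = 16; y[1] = 4×1 + 1×4 = 8; y[2] = 1×1 = 1

[16, 8, 1]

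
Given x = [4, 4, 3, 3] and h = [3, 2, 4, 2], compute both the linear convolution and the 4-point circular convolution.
Linear: y_lin[0] = 4×3 = 12; y_lin[1] = 4×2 + 4×3 = 20; y_lin[2] = 4×4 + 4×2 + 3×3 = 33; y_lin[3] = 4×2 + 4×4 + 3×2 + 3×3 = 39; y_lin[4] = 4×2 + 3×4 + 3×2 = 26; y_lin[5] = 3×2 + 3×4 = 18; y_lin[6] = 3×2 = 6 → [12, 20, 33, 39, 26, 18, 6]. Circular (length 4): y[0] = 4×3 + 4×2 + 3×4 + 3×2 = 38; y[1] = 4×2 + 4×3 + 3×2 + 3×4 = 38; y[2] = 4×4 + 4×2 + 3×3 + 3×2 = 39; y[3] = 4×2 + 4×4 + 3×2 + 3×3 = 39 → [38, 38, 39, 39]

Linear: [12, 20, 33, 39, 26, 18, 6], Circular: [38, 38, 39, 39]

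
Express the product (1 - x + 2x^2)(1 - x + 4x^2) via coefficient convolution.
Ascending coefficients: a = [1, -1, 2], b = [1, -1, 4]. c[0] = 1×1 = 1; c[1] = 1×-1 + -1×1 = -2; c[2] = 1×4 + -1×-1 + 2×1 = 7; c[3] = -1×4 + 2×-1 = -6; c[4] = 2×4 = 8. Result coefficients: [1, -2, 7, -6, 8] → 1 - 2x + 7x^2 - 6x^3 + 8x^4

1 - 2x + 7x^2 - 6x^3 + 8x^4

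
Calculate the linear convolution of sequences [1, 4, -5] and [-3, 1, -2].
y[0] = 1×-3 = -3; y[1] = 1×1 + 4×-3 = -11; y[2] = 1×-2 + 4×1 + -5×-3 = 17; y[3] = 4×-2 + -5×1 = -13; y[4] = -5×-2 = 10

[-3, -11, 17, -13, 10]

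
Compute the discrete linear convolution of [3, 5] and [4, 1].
y[0] = 3×4 = 12; y[1] = 3×1 + 5×4 = 23; y[2] = 5×1 = 5

[12, 23, 5]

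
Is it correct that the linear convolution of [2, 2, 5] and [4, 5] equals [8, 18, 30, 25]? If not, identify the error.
Recompute linear convolution of [2, 2, 5] and [4, 5]: y[0] = 2×4 = 8; y[1] = 2×5 + 2×4 = 18; y[2] = 2×5 + 5×4 = 30; y[3] = 5×5 = 25 → [8, 18, 30, 25]. Given [8, 18, 30, 25] matches, so answer: Yes

Yes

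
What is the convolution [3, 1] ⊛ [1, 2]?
y[0] = 3×1 = 3; y[1] = 3×2 + 1×1 = 7; y[2] = 1×2 = 2

[3, 7, 2]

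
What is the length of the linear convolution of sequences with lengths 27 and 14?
Linear/full convolution length: m + n - 1 = 27 + 14 - 1 = 40

40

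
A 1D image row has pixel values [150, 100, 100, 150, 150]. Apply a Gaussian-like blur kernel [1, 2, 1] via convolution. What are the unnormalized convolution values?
Convolve image row [150, 100, 100, 150, 150] with kernel [1, 2, 1]: y[0] = 150×1 = 150; y[1] = 150×2 + 100×1 = 400; y[2] = 150×1 + 100×2 + 100×1 = 450; y[3] = 100×1 + 100×2 + 150×1 = 450; y[4] = 100×1 + 150×2 + 150×1 = 550; y[5] = 150×1 + 150×2 = 450; y[6] = 150×1 = 150 → [150, 400, 450, 450, 550, 450, 150]. Normalization factor = sum(kernel) = 4.

[150, 400, 450, 450, 550, 450, 150]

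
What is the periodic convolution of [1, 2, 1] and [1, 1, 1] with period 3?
Use y[k] = Σ_j s[j]·t[(k-j) mod 3]. y[0] = 1×1 + 2×1 + 1×1 = 4; y[1] = 1×1 + 2×1 + 1×1 = 4; y[2] = 1×1 + 2×1 + 1×1 = 4. Result: [4, 4, 4]

[4, 4, 4]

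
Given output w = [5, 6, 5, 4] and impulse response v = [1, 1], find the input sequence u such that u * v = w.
Deconvolve w=[5, 6, 5, 4] by v=[1, 1]. Since v[0]=1, solve forward: u[0] = w[0] / 1 = 5; u[1] = (w[1] - 5×1) / 1 = 1; u[2] = (w[2] - 1×1) / 1 = 4. So u = [5, 1, 4]. Check by forward convolution: w[0] = 5×1 = 5; w[1] = 5×1 + 1×1 = 6; w[2] = 1×1 + 4×1 = 5; w[3] = 4×1 = 4

[5, 1, 4]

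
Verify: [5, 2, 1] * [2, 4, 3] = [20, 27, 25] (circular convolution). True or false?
Recompute circular convolution of [5, 2, 1] and [2, 4, 3]: y[0] = 5×2 + 2×3 + 1×4 = 20; y[1] = 5×4 + 2×2 + 1×3 = 27; y[2] = 5×3 + 2×4 + 1×2 = 25 → [20, 27, 25]. Given [20, 27, 25] matches, so answer: Yes

Yes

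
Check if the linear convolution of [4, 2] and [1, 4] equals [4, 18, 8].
Recompute linear convolution of [4, 2] and [1, 4]: y[0] = 4×1 = 4; y[1] = 4×4 + 2×1 = 18; y[2] = 2×4 = 8 → [4, 18, 8]. Given [4, 18, 8] matches, so answer: Yes

Yes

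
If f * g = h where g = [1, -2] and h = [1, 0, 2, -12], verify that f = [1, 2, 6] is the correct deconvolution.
Forward-compute [1, 2, 6] * [1, -2]: h[0] = 1×1 = 1; h[1] = 1×-2 + 2×1 = 0; h[2] = 2×-2 + 6×1 = 2; h[3] = 6×-2 = -12 → [1, 0, 2, -12]. Matches given h = [1, 0, 2, -12], so verified.

Verified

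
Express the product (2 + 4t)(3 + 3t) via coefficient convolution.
Ascending coefficients: a = [2, 4], b = [3, 3]. c[0] = 2×3 = 6; c[1] = 2×3 + 4×3 = 18; c[2] = 4×3 = 12. Result coefficients: [6, 18, 12] → 6 + 18t + 12t^2

6 + 18t + 12t^2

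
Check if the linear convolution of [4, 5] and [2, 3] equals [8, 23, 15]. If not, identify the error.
Recompute linear convolution of [4, 5] and [2, 3]: y[0] = 4×2 = 8; y[1] = 4×3 + 5×2 = 22; y[2] = 5×3 = 15 → [8, 22, 15]. Compare to given [8, 23, 15]: they differ at index 1: given 23, correct 22, so answer: No

No. Error at index 1: given 23, correct 22.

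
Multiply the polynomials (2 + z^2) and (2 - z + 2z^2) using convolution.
Ascending coefficients: a = [2, 0, 1], b = [2, -1, 2]. c[0] = 2×2 = 4; c[1] = 2×-1 + 0×2 = -2; c[2] = 2×2 + 0×-1 + 1×2 = 6; c[3] = 0×2 + 1×-1 = -1; c[4] = 1×2 = 2. Result coefficients: [4, -2, 6, -1, 2] → 4 - 2z + 6z^2 - z^3 + 2z^4

4 - 2z + 6z^2 - z^3 + 2z^4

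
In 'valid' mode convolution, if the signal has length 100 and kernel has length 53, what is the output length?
'Valid' mode counts only positions where the kernel fully overlaps the signal: m - n + 1 = 100 - 53 + 1 = 48

48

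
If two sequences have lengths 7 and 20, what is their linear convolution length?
Linear/full convolution length: m + n - 1 = 7 + 20 - 1 = 26

26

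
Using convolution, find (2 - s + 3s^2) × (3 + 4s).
Ascending coefficients: a = [2, -1, 3], b = [3, 4]. c[0] = 2×3 = 6; c[1] = 2×4 + -1×3 = 5; c[2] = -1×4 + 3×3 = 5; c[3] = 3×4 = 12. Result coefficients: [6, 5, 5, 12] → 6 + 5s + 5s^2 + 12s^3

6 + 5s + 5s^2 + 12s^3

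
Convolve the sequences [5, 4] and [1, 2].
y[0] = 5×1 = 5; y[1] = 5×2 + 4×1 = 14; y[2] = 4×2 = 8

[5, 14, 8]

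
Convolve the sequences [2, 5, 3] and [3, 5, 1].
y[0] = 2×3 = 6; y[1] = 2×5 + 5×3 = 25; y[2] = 2×1 + 5×5 + 3×3 = 36; y[3] = 5×1 + 3×5 = 20; y[4] = 3×1 = 3

[6, 25, 36, 20, 3]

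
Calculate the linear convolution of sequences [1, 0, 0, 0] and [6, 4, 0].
y[0] = 1×6 = 6; y[1] = 1×4 + 0×6 = 4; y[2] = 1×0 + 0×4 + 0×6 = 0; y[3] = 0×0 + 0×4 + 0×6 = 0; y[4] = 0×0 + 0×4 = 0; y[5] = 0×0 = 0

[6, 4, 0, 0, 0, 0]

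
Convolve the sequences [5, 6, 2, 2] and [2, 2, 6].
y[0] = 5×2 = 10; y[1] = 5×2 + 6×2 = 22; y[2] = 5×6 + 6×2 + 2×2 = 46; y[3] = 6×6 + 2×2 + 2×2 = 44; y[4] = 2×6 + 2×2 = 16; y[5] = 2×6 = 12

[10, 22, 46, 44, 16, 12]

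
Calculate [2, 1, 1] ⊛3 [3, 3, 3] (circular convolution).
Use y[k] = Σ_j u[j]·v[(k-j) mod 3]. y[0] = 2×3 + 1×3 + 1×3 = 12; y[1] = 2×3 + 1×3 + 1×3 = 12; y[2] = 2×3 + 1×3 + 1×3 = 12. Result: [12, 12, 12]

[12, 12, 12]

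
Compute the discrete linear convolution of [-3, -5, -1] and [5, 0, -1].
y[0] = -3×5 = -15; y[1] = -3×0 + -5×5 = -25; y[2] = -3×-1 + -5×0 + -1×5 = -2; y[3] = -5×-1 + -1×0 = 5; y[4] = -1×-1 = 1

[-15, -25, -2, 5, 1]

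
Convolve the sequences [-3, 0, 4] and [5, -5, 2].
y[0] = -3×5 = -15; y[1] = -3×-5 + 0×5 = 15; y[2] = -3×2 + 0×-5 + 4×5 = 14; y[3] = 0×2 + 4×-5 = -20; y[4] = 4×2 = 8

[-15, 15, 14, -20, 8]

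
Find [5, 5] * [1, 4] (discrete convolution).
y[0] = 5×1 = 5; y[1] = 5×4 + 5×1 = 25; y[2] = 5×4 = 20

[5, 25, 20]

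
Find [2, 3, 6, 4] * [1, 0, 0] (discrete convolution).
y[0] = 2×1 = 2; y[1] = 2×0 + 3×1 = 3; y[2] = 2×0 + 3×0 + 6×1 = 6; y[3] = 3×0 + 6×0 + 4×1 = 4; y[4] = 6×0 + 4×0 = 0; y[5] = 4×0 = 0

[2, 3, 6, 4, 0, 0]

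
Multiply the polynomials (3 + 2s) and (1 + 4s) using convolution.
Ascending coefficients: a = [3, 2], b = [1, 4]. c[0] = 3×1 = 3; c[1] = 3×4 + 2×1 = 14; c[2] = 2×4 = 8. Result coefficients: [3, 14, 8] → 3 + 14s + 8s^2

3 + 14s + 8s^2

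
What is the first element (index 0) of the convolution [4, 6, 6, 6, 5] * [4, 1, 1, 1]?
Use y[k] = Σ_i a[i]·b[k-i] at k=0. y[0] = 4×4 = 16

16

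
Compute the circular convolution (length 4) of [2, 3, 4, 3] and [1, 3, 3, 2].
Use y[k] = Σ_j x[j]·h[(k-j) mod 4]. y[0] = 2×1 + 3×2 + 4×3 + 3×3 = 29; y[1] = 2×3 + 3×1 + 4×2 + 3×3 = 26; y[2] = 2×3 + 3×3 + 4×1 + 3×2 = 25; y[3] = 2×2 + 3×3 + 4×3 + 3×1 = 28. Result: [29, 26, 25, 28]

[29, 26, 25, 28]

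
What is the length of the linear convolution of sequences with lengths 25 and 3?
Linear/full convolution length: m + n - 1 = 25 + 3 - 1 = 27

27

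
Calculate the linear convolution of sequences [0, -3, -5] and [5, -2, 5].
y[0] = 0×5 = 0; y[1] = 0×-2 + -3×5 = -15; y[2] = 0×5 + -3×-2 + -5×5 = -19; y[3] = -3×5 + -5×-2 = -5; y[4] = -5×5 = -25

[0, -15, -19, -5, -25]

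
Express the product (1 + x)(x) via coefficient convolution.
Ascending coefficients: a = [1, 1], b = [0, 1]. c[0] = 1×0 = 0; c[1] = 1×1 + 1×0 = 1; c[2] = 1×1 = 1. Result coefficients: [0, 1, 1] → x + x^2

x + x^2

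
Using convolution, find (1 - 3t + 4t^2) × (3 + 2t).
Ascending coefficients: a = [1, -3, 4], b = [3, 2]. c[0] = 1×3 = 3; c[1] = 1×2 + -3×3 = -7; c[2] = -3×2 + 4×3 = 6; c[3] = 4×2 = 8. Result coefficients: [3, -7, 6, 8] → 3 - 7t + 6t^2 + 8t^3

3 - 7t + 6t^2 + 8t^3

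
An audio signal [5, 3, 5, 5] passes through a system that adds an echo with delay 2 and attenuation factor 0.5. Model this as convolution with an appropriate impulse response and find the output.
Direct-path + delayed-attenuated-path model → impulse response h = [1, 0, 0.5] (1 at lag 0, 0.5 at lag 2). Output y[n] = x[n] + 0.5·x[n - 2] (with x[n] = 0 outside 0..3): y[0] = 5 + 0.5×0 = 5; y[1] = 3 + 0.5×0 = 3; y[2] = 5 + 0.5×5 = 7.5; y[3] = 5 + 0.5×3 = 6.5; y[4] = 0 + 0.5×5 = 2.5; y[5] = 0 + 0.5×5 = 2.5. So y = [5, 3, 7.5, 6.5, 2.5, 2.5]

[5, 3, 7.5, 6.5, 2.5, 2.5]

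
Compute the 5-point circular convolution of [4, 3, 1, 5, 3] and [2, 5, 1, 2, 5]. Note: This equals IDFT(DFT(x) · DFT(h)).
Either evaluate y[k] = Σ_j x[j]·h[(k-j) mod 5] directly, or use IDFT(DFT(x) · DFT(h)). y[0] = 4×2 + 3×5 + 1×2 + 5×1 + 3×5 = 45; y[1] = 4×5 + 3×2 + 1×5 + 5×2 + 3×1 = 44; y[2] = 4×1 + 3×5 + 1×2 + 5×5 + 3×2 = 52; y[3] = 4×2 + 3×1 + 1×5 + 5×2 + 3×5 = 41; y[4] = 4×5 + 3×2 + 1×1 + 5×5 + 3×2 = 58. Result: [45, 44, 52, 41, 58]

[45, 44, 52, 41, 58]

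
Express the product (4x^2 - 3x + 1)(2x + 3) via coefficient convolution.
Ascending coefficients: a = [1, -3, 4], b = [3, 2]. c[0] = 1×3 = 3; c[1] = 1×2 + -3×3 = -7; c[2] = -3×2 + 4×3 = 6; c[3] = 4×2 = 8. Result coefficients: [3, -7, 6, 8] → 8x^3 + 6x^2 - 7x + 3

8x^3 + 6x^2 - 7x + 3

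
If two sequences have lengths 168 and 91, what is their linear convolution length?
Linear/full convolution length: m + n - 1 = 168 + 91 - 1 = 258

258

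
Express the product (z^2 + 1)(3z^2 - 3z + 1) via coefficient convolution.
Ascending coefficients: a = [1, 0, 1], b = [1, -3, 3]. c[0] = 1×1 = 1; c[1] = 1×-3 + 0×1 = -3; c[2] = 1×3 + 0×-3 + 1×1 = 4; c[3] = 0×3 + 1×-3 = -3; c[4] = 1×3 = 3. Result coefficients: [1, -3, 4, -3, 3] → 3z^4 - 3z^3 + 4z^2 - 3z + 1

3z^4 - 3z^3 + 4z^2 - 3z + 1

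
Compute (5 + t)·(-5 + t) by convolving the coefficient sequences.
Ascending coefficients: a = [5, 1], b = [-5, 1]. c[0] = 5×-5 = -25; c[1] = 5×1 + 1×-5 = 0; c[2] = 1×1 = 1. Result coefficients: [-25, 0, 1] → -25 + t^2

-25 + t^2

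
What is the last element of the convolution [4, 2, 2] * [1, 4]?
Use y[k] = Σ_i a[i]·b[k-i] at k=3. y[3] = 2×4 = 8

8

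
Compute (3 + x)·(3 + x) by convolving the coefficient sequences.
Ascending coefficients: a = [3, 1], b = [3, 1]. c[0] = 3×3 = 9; c[1] = 3×1 + 1×3 = 6; c[2] = 1×1 = 1. Result coefficients: [9, 6, 1] → 9 + 6x + x^2

9 + 6x + x^2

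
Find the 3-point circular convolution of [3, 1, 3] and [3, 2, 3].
Use y[k] = Σ_j a[j]·b[(k-j) mod 3]. y[0] = 3×3 + 1×3 + 3×2 = 18; y[1] = 3×2 + 1×3 + 3×3 = 18; y[2] = 3×3 + 1×2 + 3×3 = 20. Result: [18, 18, 20]

[18, 18, 20]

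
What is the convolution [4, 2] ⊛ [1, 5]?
y[0] = 4×1 = 4; y[1] = 4×5 + 2×1 = 22; y[2] = 2×5 = 10

[4, 22, 10]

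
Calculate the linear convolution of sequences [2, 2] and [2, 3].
y[0] = 2×2 = 4; y[1] = 2×3 + 2×2 = 10; y[2] = 2×3 = 6

[4, 10, 6]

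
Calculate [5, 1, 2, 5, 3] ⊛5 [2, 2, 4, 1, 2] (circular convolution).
Use y[k] = Σ_j s[j]·t[(k-j) mod 5]. y[0] = 5×2 + 1×2 + 2×1 + 5×4 + 3×2 = 40; y[1] = 5×2 + 1×2 + 2×2 + 5×1 + 3×4 = 33; y[2] = 5×4 + 1×2 + 2×2 + 5×2 + 3×1 = 39; y[3] = 5×1 + 1×4 + 2×2 + 5×2 + 3×2 = 29; y[4] = 5×2 + 1×1 + 2×4 + 5×2 + 3×2 = 35. Result: [40, 33, 39, 29, 35]

[40, 33, 39, 29, 35]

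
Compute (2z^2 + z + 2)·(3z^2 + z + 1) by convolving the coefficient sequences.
Ascending coefficients: a = [2, 1, 2], b = [1, 1, 3]. c[0] = 2×1 = 2; c[1] = 2×1 + 1×1 = 3; c[2] = 2×3 + 1×1 + 2×1 = 9; c[3] = 1×3 + 2×1 = 5; c[4] = 2×3 = 6. Result coefficients: [2, 3, 9, 5, 6] → 6z^4 + 5z^3 + 9z^2 + 3z + 2

6z^4 + 5z^3 + 9z^2 + 3z + 2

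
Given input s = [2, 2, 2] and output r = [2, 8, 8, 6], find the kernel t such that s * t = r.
Output length 4 = len(s) + len(t) - 1 ⇒ len(t) = 2. Solve t forward using t[k] = (r[k] - Σ_{i≥1} s[i]·t[k-i]) / s[0]: t[0] = r[0] / s[0] = 2 / 2 = 1; t[1] = (r[1] - 2×1) / s[0] = (8 - 2×1) / 2 = 3. So t = [1, 3]. Forward-check [2, 2, 2] * [1, 3]: r[0] = 2×1 = 2; r[1] = 2×3 + 2×1 = 8; r[2] = 2×3 + 2×1 = 8; r[3] = 2×3 = 6 → [2, 8, 8, 6] ✓

[1, 3]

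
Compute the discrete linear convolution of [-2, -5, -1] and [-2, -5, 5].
y[0] = -2×-2 = 4; y[1] = -2×-5 + -5×-2 = 20; y[2] = -2×5 + -5×-5 + -1×-2 = 17; y[3] = -5×5 + -1×-5 = -20; y[4] = -1×5 = -5

[4, 20, 17, -20, -5]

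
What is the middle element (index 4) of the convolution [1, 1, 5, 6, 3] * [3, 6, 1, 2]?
Use y[k] = Σ_i a[i]·b[k-i] at k=4. y[4] = 1×2 + 5×1 + 6×6 + 3×3 = 52

52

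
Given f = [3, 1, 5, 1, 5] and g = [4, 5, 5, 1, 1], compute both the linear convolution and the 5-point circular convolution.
Linear: y_lin[0] = 3×4 = 12; y_lin[1] = 3×5 + 1×4 = 19; y_lin[2] = 3×5 + 1×5 + 5×4 = 40; y_lin[3] = 3×1 + 1×5 + 5×5 + 1×4 = 37; y_lin[4] = 3×1 + 1×1 + 5×5 + 1×5 + 5×4 = 54; y_lin[5] = 1×1 + 5×1 + 1×5 + 5×5 = 36; y_lin[6] = 5×1 + 1×1 + 5×5 = 31; y_lin[7] = 1×1 + 5×1 = 6; y_lin[8] = 5×1 = 5 → [12, 19, 40, 37, 54, 36, 31, 6, 5]. Circular (length 5): y[0] = 3×4 + 1×1 + 5×1 + 1×5 + 5×5 = 48; y[1] = 3×5 + 1×4 + 5×1 + 1×1 + 5×5 = 50; y[2] = 3×5 + 1×5 + 5×4 + 1×1 + 5×1 = 46; y[3] = 3×1 + 1×5 + 5×5 + 1×4 + 5×1 = 42; y[4] = 3×1 + 1×1 + 5×5 + 1×5 + 5×4 = 54 → [48, 50, 46, 42, 54]

Linear: [12, 19, 40, 37, 54, 36, 31, 6, 5], Circular: [48, 50, 46, 42, 54]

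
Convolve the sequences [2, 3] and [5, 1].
y[0] = 2×5 = 10; y[1] = 2×1 + 3×5 = 17; y[2] = 3×1 = 3

[10, 17, 3]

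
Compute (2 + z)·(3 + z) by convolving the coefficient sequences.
Ascending coefficients: a = [2, 1], b = [3, 1]. c[0] = 2×3 = 6; c[1] = 2×1 + 1×3 = 5; c[2] = 1×1 = 1. Result coefficients: [6, 5, 1] → 6 + 5z + z^2

6 + 5z + z^2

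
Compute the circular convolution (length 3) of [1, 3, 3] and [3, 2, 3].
Use y[k] = Σ_j f[j]·g[(k-j) mod 3]. y[0] = 1×3 + 3×3 + 3×2 = 18; y[1] = 1×2 + 3×3 + 3×3 = 20; y[2] = 1×3 + 3×2 + 3×3 = 18. Result: [18, 20, 18]

[18, 20, 18]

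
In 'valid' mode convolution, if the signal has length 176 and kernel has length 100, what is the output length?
'Valid' mode counts only positions where the kernel fully overlaps the signal: m - n + 1 = 176 - 100 + 1 = 77

77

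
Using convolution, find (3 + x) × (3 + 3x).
Ascending coefficients: a = [3, 1], b = [3, 3]. c[0] = 3×3 = 9; c[1] = 3×3 + 1×3 = 12; c[2] = 1×3 = 3. Result coefficients: [9, 12, 3] → 9 + 12x + 3x^2

9 + 12x + 3x^2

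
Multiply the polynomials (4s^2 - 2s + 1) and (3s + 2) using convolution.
Ascending coefficients: a = [1, -2, 4], b = [2, 3]. c[0] = 1×2 = 2; c[1] = 1×3 + -2×2 = -1; c[2] = -2×3 + 4×2 = 2; c[3] = 4×3 = 12. Result coefficients: [2, -1, 2, 12] → 12s^3 + 2s^2 - s + 2

12s^3 + 2s^2 - s + 2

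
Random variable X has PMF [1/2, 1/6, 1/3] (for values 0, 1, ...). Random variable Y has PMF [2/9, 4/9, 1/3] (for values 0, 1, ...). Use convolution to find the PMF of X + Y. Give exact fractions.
P(X+Y=k) = Σ_i P(X=i)·P(Y=k-i) — a convolution of [1/2, 1/6, 1/3] and [2/9, 4/9, 1/3]. P(X+Y=0) = (1/2)×(2/9) = 1/9; P(X+Y=1) = (1/2)×(4/9) + (1/6)×(2/9) = 2/9 + 1/27 = 7/27; P(X+Y=2) = (1/2)×(1/3) + (1/6)×(4/9) + (1/3)×(2/9) = 1/6 + 2/27 + 2/27 = 17/54; P(X+Y=3) = (1/6)×(1/3) + (1/3)×(4/9) = 1/18 + 4/27 = 11/54; P(X+Y=4) = (1/3)×(1/3) = 1/9. PMF: [1/9, 7/27, 17/54, 11/54, 1/9] (sums to 1 ✓)

[1/9, 7/27, 17/54, 11/54, 1/9]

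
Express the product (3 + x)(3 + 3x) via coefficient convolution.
Ascending coefficients: a = [3, 1], b = [3, 3]. c[0] = 3×3 = 9; c[1] = 3×3 + 1×3 = 12; c[2] = 1×3 = 3. Result coefficients: [9, 12, 3] → 9 + 12x + 3x^2

9 + 12x + 3x^2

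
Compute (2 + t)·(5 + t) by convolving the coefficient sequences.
Ascending coefficients: a = [2, 1], b = [5, 1]. c[0] = 2×5 = 10; c[1] = 2×1 + 1×5 = 7; c[2] = 1×1 = 1. Result coefficients: [10, 7, 1] → 10 + 7t + t^2

10 + 7t + t^2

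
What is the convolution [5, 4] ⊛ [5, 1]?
y[0] = 5×5 = 25; y[1] = 5×1 + 4×5 = 25; y[2] = 4×1 = 4

[25, 25, 4]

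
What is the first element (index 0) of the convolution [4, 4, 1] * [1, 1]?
Use y[k] = Σ_i a[i]·b[k-i] at k=0. y[0] = 4×1 = 4

4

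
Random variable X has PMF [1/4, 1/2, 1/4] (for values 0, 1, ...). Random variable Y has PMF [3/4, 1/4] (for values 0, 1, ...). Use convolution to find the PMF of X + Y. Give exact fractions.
P(X+Y=k) = Σ_i P(X=i)·P(Y=k-i) — a convolution of [1/4, 1/2, 1/4] and [3/4, 1/4]. P(X+Y=0) = (1/4)×(3/4) = 3/16; P(X+Y=1) = (1/4)×(1/4) + (1/2)×(3/4) = 1/16 + 3/8 = 7/16; P(X+Y=2) = (1/2)×(1/4) + (1/4)×(3/4) = 1/8 + 3/16 = 5/16; P(X+Y=3) = (1/4)×(1/4) = 1/16. PMF: [3/16, 7/16, 5/16, 1/16] (sums to 1 ✓)

[3/16, 7/16, 5/16, 1/16]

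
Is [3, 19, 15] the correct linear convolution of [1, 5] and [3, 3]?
Recompute linear convolution of [1, 5] and [3, 3]: y[0] = 1×3 = 3; y[1] = 1×3 + 5×3 = 18; y[2] = 5×3 = 15 → [3, 18, 15]. Compare to given [3, 19, 15]: they differ at index 1: given 19, correct 18, so answer: No

No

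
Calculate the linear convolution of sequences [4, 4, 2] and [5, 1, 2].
y[0] = 4×5 = 20; y[1] = 4×1 + 4×5 = 24; y[2] = 4×2 + 4×1 + 2×5 = 22; y[3] = 4×2 + 2×1 = 10; y[4] = 2×2 = 4

[20, 24, 22, 10, 4]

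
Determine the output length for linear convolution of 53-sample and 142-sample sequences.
Linear/full convolution length: m + n - 1 = 53 + 142 - 1 = 194

194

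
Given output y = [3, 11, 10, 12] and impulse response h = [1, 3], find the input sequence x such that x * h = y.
Deconvolve y=[3, 11, 10, 12] by h=[1, 3]. Since h[0]=1, solve forward: x[0] = y[0] / 1 = 3; x[1] = (y[1] - 3×3) / 1 = 2; x[2] = (y[2] - 2×3) / 1 = 4. So x = [3, 2, 4]. Check by forward convolution: y[0] = 3×1 = 3; y[1] = 3×3 + 2×1 = 11; y[2] = 2×3 + 4×1 = 10; y[3] = 4×3 = 12

[3, 2, 4]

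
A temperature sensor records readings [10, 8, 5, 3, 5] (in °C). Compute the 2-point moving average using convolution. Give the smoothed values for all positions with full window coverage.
2-point moving average kernel = [1, 1]. Apply in 'valid' mode (full window coverage): avg[0] = (10 + 8) / 2 = 9.0; avg[1] = (8 + 5) / 2 = 6.5; avg[2] = (5 + 3) / 2 = 4.0; avg[3] = (3 + 5) / 2 = 4.0. Smoothed values: [9.0, 6.5, 4.0, 4.0]

[9.0, 6.5, 4.0, 4.0]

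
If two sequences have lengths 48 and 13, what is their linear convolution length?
Linear/full convolution length: m + n - 1 = 48 + 13 - 1 = 60

60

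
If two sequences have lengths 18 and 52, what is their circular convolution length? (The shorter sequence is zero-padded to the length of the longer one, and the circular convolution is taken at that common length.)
Circular convolution (zero-padding the shorter input) has length max(m, n) = max(18, 52) = 52

52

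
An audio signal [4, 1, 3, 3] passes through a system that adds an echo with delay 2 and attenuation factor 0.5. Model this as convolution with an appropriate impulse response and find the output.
Direct-path + delayed-attenuated-path model → impulse response h = [1, 0, 0.5] (1 at lag 0, 0.5 at lag 2). Output y[n] = x[n] + 0.5·x[n - 2] (with x[n] = 0 outside 0..3): y[0] = 4 + 0.5×0 = 4; y[1] = 1 + 0.5×0 = 1; y[2] = 3 + 0.5×4 = 5.0; y[3] = 3 + 0.5×1 = 3.5; y[4] = 0 + 0.5×3 = 1.5; y[5] = 0 + 0.5×3 = 1.5. So y = [4, 1, 5.0, 3.5, 1.5, 1.5]

[4, 1, 5.0, 3.5, 1.5, 1.5]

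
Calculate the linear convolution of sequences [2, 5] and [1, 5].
y[0] = 2×1 = 2; y[1] = 2×5 + 5×1 = 15; y[2] = 5×5 = 25

[2, 15, 25]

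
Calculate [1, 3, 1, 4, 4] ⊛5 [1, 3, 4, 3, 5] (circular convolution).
Use y[k] = Σ_j s[j]·t[(k-j) mod 5]. y[0] = 1×1 + 3×5 + 1×3 + 4×4 + 4×3 = 47; y[1] = 1×3 + 3×1 + 1×5 + 4×3 + 4×4 = 39; y[2] = 1×4 + 3×3 + 1×1 + 4×5 + 4×3 = 46; y[3] = 1×3 + 3×4 + 1×3 + 4×1 + 4×5 = 42; y[4] = 1×5 + 3×3 + 1×4 + 4×3 + 4×1 = 34. Result: [47, 39, 46, 42, 34]

[47, 39, 46, 42, 34]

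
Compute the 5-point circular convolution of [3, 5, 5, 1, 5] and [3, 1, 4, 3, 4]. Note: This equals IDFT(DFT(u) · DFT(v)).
Either evaluate y[k] = Σ_j u[j]·v[(k-j) mod 5] directly, or use IDFT(DFT(u) · DFT(v)). y[0] = 3×3 + 5×4 + 5×3 + 1×4 + 5×1 = 53; y[1] = 3×1 + 5×3 + 5×4 + 1×3 + 5×4 = 61; y[2] = 3×4 + 5×1 + 5×3 + 1×4 + 5×3 = 51; y[3] = 3×3 + 5×4 + 5×1 + 1×3 + 5×4 = 57; y[4] = 3×4 + 5×3 + 5×4 + 1×1 + 5×3 = 63. Result: [53, 61, 51, 57, 63]

[53, 61, 51, 57, 63]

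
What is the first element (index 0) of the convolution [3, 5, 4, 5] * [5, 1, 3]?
Use y[k] = Σ_i a[i]·b[k-i] at k=0. y[0] = 3×5 = 15

15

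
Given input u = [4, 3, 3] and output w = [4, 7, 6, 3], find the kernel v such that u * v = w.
Output length 4 = len(u) + len(v) - 1 ⇒ len(v) = 2. Solve v forward using v[k] = (w[k] - Σ_{i≥1} u[i]·v[k-i]) / u[0]: v[0] = w[0] / u[0] = 4 / 4 = 1; v[1] = (w[1] - 3×1) / u[0] = (7 - 3×1) / 4 = 1. So v = [1, 1]. Forward-check [4, 3, 3] * [1, 1]: w[0] = 4×1 = 4; w[1] = 4×1 + 3×1 = 7; w[2] = 3×1 + 3×1 = 6; w[3] = 3×1 = 3 → [4, 7, 6, 3] ✓

[1, 1]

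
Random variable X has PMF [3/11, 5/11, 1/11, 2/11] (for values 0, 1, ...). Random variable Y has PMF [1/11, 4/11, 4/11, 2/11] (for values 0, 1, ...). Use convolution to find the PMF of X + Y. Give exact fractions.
P(X+Y=k) = Σ_i P(X=i)·P(Y=k-i) — a convolution of [3/11, 5/11, 1/11, 2/11] and [1/11, 4/11, 4/11, 2/11]. P(X+Y=0) = (3/11)×(1/11) = 3/121; P(X+Y=1) = (3/11)×(4/11) + (5/11)×(1/11) = 12/121 + 5/121 = 17/121; P(X+Y=2) = (3/11)×(4/11) + (5/11)×(4/11) + (1/11)×(1/11) = 12/121 + 20/121 + 1/121 = 3/11; P(X+Y=3) = (3/11)×(2/11) + (5/11)×(4/11) + (1/11)×(4/11) + (2/11)×(1/11) = 6/121 + 20/121 + 4/121 + 2/121 = 32/121; P(X+Y=4) = (5/11)×(2/11) + (1/11)×(4/11) + (2/11)×(4/11) = 10/121 + 4/121 + 8/121 = 2/11; P(X+Y=5) = (1/11)×(2/11) + (2/11)×(4/11) = 2/121 + 8/121 = 10/121; P(X+Y=6) = (2/11)×(2/11) = 4/121. PMF: [3/121, 17/121, 3/11, 32/121, 2/11, 10/121, 4/121] (sums to 1 ✓)

[3/121, 17/121, 3/11, 32/121, 2/11, 10/121, 4/121]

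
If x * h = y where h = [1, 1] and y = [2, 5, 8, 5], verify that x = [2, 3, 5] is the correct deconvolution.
Forward-compute [2, 3, 5] * [1, 1]: y[0] = 2×1 = 2; y[1] = 2×1 + 3×1 = 5; y[2] = 3×1 + 5×1 = 8; y[3] = 5×1 = 5 → [2, 5, 8, 5]. Matches given y = [2, 5, 8, 5], so verified.

Verified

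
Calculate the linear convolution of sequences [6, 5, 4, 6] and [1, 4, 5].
y[0] = 6×1 = 6; y[1] = 6×4 + 5×1 = 29; y[2] = 6×5 + 5×4 + 4×1 = 54; y[3] = 5×5 + 4×4 + 6×1 = 47; y[4] = 4×5 + 6×4 = 44; y[5] = 6×5 = 30

[6, 29, 54, 47, 44, 30]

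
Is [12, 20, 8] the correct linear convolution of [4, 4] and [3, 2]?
Recompute linear convolution of [4, 4] and [3, 2]: y[0] = 4×3 = 12; y[1] = 4×2 + 4×3 = 20; y[2] = 4×2 = 8 → [12, 20, 8]. Given [12, 20, 8] matches, so answer: Yes

Yes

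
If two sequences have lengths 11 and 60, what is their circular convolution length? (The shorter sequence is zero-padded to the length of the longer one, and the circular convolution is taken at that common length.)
Circular convolution (zero-padding the shorter input) has length max(m, n) = max(11, 60) = 60

60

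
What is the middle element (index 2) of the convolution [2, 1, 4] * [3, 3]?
Use y[k] = Σ_i a[i]·b[k-i] at k=2. y[2] = 1×3 + 4×3 = 15

15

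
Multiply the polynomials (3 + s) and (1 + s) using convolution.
Ascending coefficients: a = [3, 1], b = [1, 1]. c[0] = 3×1 = 3; c[1] = 3×1 + 1×1 = 4; c[2] = 1×1 = 1. Result coefficients: [3, 4, 1] → 3 + 4s + s^2

3 + 4s + s^2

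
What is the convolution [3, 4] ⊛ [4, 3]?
y[0] = 3×4 = 12; y[1] = 3×3 + 4×4 = 25; y[2] = 4×3 = 12

[12, 25, 12]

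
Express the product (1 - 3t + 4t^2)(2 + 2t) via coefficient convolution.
Ascending coefficients: a = [1, -3, 4], b = [2, 2]. c[0] = 1×2 = 2; c[1] = 1×2 + -3×2 = -4; c[2] = -3×2 + 4×2 = 2; c[3] = 4×2 = 8. Result coefficients: [2, -4, 2, 8] → 2 - 4t + 2t^2 + 8t^3

2 - 4t + 2t^2 + 8t^3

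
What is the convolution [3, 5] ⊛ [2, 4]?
y[0] = 3×2 = 6; y[1] = 3×4 + 5×2 = 22; y[2] = 5×4 = 20

[6, 22, 20]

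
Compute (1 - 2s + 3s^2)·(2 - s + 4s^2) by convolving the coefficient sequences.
Ascending coefficients: a = [1, -2, 3], b = [2, -1, 4]. c[0] = 1×2 = 2; c[1] = 1×-1 + -2×2 = -5; c[2] = 1×4 + -2×-1 + 3×2 = 12; c[3] = -2×4 + 3×-1 = -11; c[4] = 3×4 = 12. Result coefficients: [2, -5, 12, -11, 12] → 2 - 5s + 12s^2 - 11s^3 + 12s^4

2 - 5s + 12s^2 - 11s^3 + 12s^4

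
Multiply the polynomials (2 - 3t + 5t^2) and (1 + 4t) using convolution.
Ascending coefficients: a = [2, -3, 5], b = [1, 4]. c[0] = 2×1 = 2; c[1] = 2×4 + -3×1 = 5; c[2] = -3×4 + 5×1 = -7; c[3] = 5×4 = 20. Result coefficients: [2, 5, -7, 20] → 2 + 5t - 7t^2 + 20t^3

2 + 5t - 7t^2 + 20t^3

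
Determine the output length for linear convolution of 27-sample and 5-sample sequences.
Linear/full convolution length: m + n - 1 = 27 + 5 - 1 = 31

31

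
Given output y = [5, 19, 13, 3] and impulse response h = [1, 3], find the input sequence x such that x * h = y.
Deconvolve y=[5, 19, 13, 3] by h=[1, 3]. Since h[0]=1, solve forward: x[0] = y[0] / 1 = 5; x[1] = (y[1] - 5×3) / 1 = 4; x[2] = (y[2] - 4×3) / 1 = 1. So x = [5, 4, 1]. Check by forward convolution: y[0] = 5×1 = 5; y[1] = 5×3 + 4×1 = 19; y[2] = 4×3 + 1×1 = 13; y[3] = 1×3 = 3

[5, 4, 1]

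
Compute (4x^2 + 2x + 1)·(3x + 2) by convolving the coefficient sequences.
Ascending coefficients: a = [1, 2, 4], b = [2, 3]. c[0] = 1×2 = 2; c[1] = 1×3 + 2×2 = 7; c[2] = 2×3 + 4×2 = 14; c[3] = 4×3 = 12. Result coefficients: [2, 7, 14, 12] → 12x^3 + 14x^2 + 7x + 2

12x^3 + 14x^2 + 7x + 2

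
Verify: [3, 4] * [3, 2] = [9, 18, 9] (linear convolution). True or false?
Recompute linear convolution of [3, 4] and [3, 2]: y[0] = 3×3 = 9; y[1] = 3×2 + 4×3 = 18; y[2] = 4×2 = 8 → [9, 18, 8]. Compare to given [9, 18, 9]: they differ at index 2: given 9, correct 8, so answer: No

No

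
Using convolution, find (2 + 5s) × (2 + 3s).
Ascending coefficients: a = [2, 5], b = [2, 3]. c[0] = 2×2 = 4; c[1] = 2×3 + 5×2 = 16; c[2] = 5×3 = 15. Result coefficients: [4, 16, 15] → 4 + 16s + 15s^2

4 + 16s + 15s^2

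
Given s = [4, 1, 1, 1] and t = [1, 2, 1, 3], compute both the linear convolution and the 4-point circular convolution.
Linear: y_lin[0] = 4×1 = 4; y_lin[1] = 4×2 + 1×1 = 9; y_lin[2] = 4×1 + 1×2 + 1×1 = 7; y_lin[3] = 4×3 + 1×1 + 1×2 + 1×1 = 16; y_lin[4] = 1×3 + 1×1 + 1×2 = 6; y_lin[5] = 1×3 + 1×1 = 4; y_lin[6] = 1×3 = 3 → [4, 9, 7, 16, 6, 4, 3]. Circular (length 4): y[0] = 4×1 + 1×3 + 1×1 + 1×2 = 10; y[1] = 4×2 + 1×1 + 1×3 + 1×1 = 13; y[2] = 4×1 + 1×2 + 1×1 + 1×3 = 10; y[3] = 4×3 + 1×1 + 1×2 + 1×1 = 16 → [10, 13, 10, 16]

Linear: [4, 9, 7, 16, 6, 4, 3], Circular: [10, 13, 10, 16]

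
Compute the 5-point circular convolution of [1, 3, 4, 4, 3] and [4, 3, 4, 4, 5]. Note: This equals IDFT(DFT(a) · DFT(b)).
Either evaluate y[k] = Σ_j a[j]·b[(k-j) mod 5] directly, or use IDFT(DFT(a) · DFT(b)). y[0] = 1×4 + 3×5 + 4×4 + 4×4 + 3×3 = 60; y[1] = 1×3 + 3×4 + 4×5 + 4×4 + 3×4 = 63; y[2] = 1×4 + 3×3 + 4×4 + 4×5 + 3×4 = 61; y[3] = 1×4 + 3×4 + 4×3 + 4×4 + 3×5 = 59; y[4] = 1×5 + 3×4 + 4×4 + 4×3 + 3×4 = 57. Result: [60, 63, 61, 59, 57]

[60, 63, 61, 59, 57]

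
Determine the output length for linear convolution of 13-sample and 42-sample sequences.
Linear/full convolution length: m + n - 1 = 13 + 42 - 1 = 54

54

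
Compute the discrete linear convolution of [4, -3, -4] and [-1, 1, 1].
y[0] = 4×-1 = -4; y[1] = 4×1 + -3×-1 = 7; y[2] = 4×1 + -3×1 + -4×-1 = 5; y[3] = -3×1 + -4×1 = -7; y[4] = -4×1 = -4

[-4, 7, 5, -7, -4]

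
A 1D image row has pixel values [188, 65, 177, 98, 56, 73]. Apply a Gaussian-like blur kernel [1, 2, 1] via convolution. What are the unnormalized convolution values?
Convolve image row [188, 65, 177, 98, 56, 73] with kernel [1, 2, 1]: y[0] = 188×1 = 188; y[1] = 188×2 + 65×1 = 441; y[2] = 188×1 + 65×2 + 177×1 = 495; y[3] = 65×1 + 177×2 + 98×1 = 517; y[4] = 177×1 + 98×2 + 56×1 = 429; y[5] = 98×1 + 56×2 + 73×1 = 283; y[6] = 56×1 + 73×2 = 202; y[7] = 73×1 = 73 → [188, 441, 495, 517, 429, 283, 202, 73]. Normalization factor = sum(kernel) = 4.

[188, 441, 495, 517, 429, 283, 202, 73]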